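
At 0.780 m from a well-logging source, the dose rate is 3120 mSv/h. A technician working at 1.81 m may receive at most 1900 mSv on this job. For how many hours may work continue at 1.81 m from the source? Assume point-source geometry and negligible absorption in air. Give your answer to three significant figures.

Since intensity falls as 1/r², rate at 1.81 m:
3120 × (0.780/1.81)² = 3120 × 0.1857 = 579.4 mSv/h.
Stay time = 1900 mSv ÷ 579.4 mSv/h = 3.279 h.

3.28 h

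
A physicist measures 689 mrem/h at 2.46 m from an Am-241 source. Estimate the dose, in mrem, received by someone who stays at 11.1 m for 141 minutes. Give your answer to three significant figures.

79.5 mrem

Intensity scales as (d₁/d₂)², so rate at 11.1 m:
(2.46/11.1)² = 0.04912, so 689 × 0.04912 = 33.84 mrem/h.
Dose = rate × time = 33.84 mrem/h × 2.350 h = 79.52 mrem.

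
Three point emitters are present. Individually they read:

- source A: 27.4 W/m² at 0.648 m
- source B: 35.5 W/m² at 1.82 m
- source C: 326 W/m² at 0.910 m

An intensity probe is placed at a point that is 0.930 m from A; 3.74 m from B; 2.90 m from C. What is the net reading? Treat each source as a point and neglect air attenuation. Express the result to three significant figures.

53.8 W/m²

Each source contributes Iᵢ·(dᵢ/rᵢ)²; contributions add.
A: 27.4 × (0.648/0.930)² = 13.30 W/m²
B: 35.5 × (1.82/3.74)² = 8.407 W/m²
C: 326 × (0.910/2.90)² = 32.10 W/m²
Total = 13.30 + 8.407 + 32.10 = 53.81 W/m².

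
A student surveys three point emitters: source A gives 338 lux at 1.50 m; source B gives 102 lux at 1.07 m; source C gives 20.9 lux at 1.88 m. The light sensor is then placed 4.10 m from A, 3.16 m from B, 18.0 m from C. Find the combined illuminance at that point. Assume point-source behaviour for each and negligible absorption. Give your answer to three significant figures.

57.2 lux

Each source contributes Iᵢ·(dᵢ/rᵢ)²; contributions add.
A: 338 × (1.50/4.10)² = 45.24 lux
B: 102 × (1.07/3.16)² = 11.69 lux
C: 20.9 × (1.88/18.0)² = 0.2280 lux
Total = 45.24 + 11.69 + 0.2280 = 57.16 lux.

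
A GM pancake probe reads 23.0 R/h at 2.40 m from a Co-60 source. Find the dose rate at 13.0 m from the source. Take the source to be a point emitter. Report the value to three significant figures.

0.784 R/h

Since intensity falls as 1/r², the rate at 13.0 m is
(2.40/13.0)² = 0.03408, so 23.0 × 0.03408 = 0.7838 R/h.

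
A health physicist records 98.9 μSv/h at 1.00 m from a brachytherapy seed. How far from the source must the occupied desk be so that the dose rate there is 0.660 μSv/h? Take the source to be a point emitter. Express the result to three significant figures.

Using I₁d₁² = I₂d₂², d₂ = d₁·√(I₁/I₂).
I₁/I₂ = 98.9/0.660 = 149.8, so d₂ = 1.00 × √149.8 = 12.24 m.

12.2 m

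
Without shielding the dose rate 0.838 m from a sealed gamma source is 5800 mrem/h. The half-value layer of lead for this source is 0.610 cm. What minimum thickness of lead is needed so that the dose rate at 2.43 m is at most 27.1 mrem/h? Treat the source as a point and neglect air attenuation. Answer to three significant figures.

At 2.43 m, distance alone gives 5800 × (0.838/2.43)² = 5800 × 0.1189 = 689.6 mrem/h.
Further attenuation needed: 689.6/27.1 = 25.45.
n = log₂(25.45) = 4.670 half-value layers.
Thickness = 4.670 × 0.610 cm = 2.849 cm.

2.85 cm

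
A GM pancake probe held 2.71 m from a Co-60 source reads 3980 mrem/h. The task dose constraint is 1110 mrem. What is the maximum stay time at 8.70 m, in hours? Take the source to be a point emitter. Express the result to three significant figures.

2.87 h

Since intensity falls as 1/r², rate at 8.70 m:
3980 × (2.71/8.70)² = 3980 × 0.09703 = 386.2 mrem/h.
Stay time = 1110 mrem ÷ 386.2 mrem/h = 2.874 h.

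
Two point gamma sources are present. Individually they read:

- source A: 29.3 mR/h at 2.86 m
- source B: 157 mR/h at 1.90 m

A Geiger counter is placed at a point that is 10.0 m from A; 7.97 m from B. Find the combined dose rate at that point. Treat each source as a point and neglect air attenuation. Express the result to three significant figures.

By superposition, sum each source's inverse-square contribution:
A: 29.3 × (2.86/10.0)² = 2.397 mR/h
B: 157 × (1.90/7.97)² = 8.923 mR/h
Total = 2.397 + 8.923 = 11.32 mR/h.

11.3 mR/h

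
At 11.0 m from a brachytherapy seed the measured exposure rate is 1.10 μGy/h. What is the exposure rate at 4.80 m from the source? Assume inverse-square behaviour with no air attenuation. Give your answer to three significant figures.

5.78 μGy/h

Applying the 1/r² law, scaling from 11.0 m to 4.80 m:
(11.0/4.80)² = 5.252, so 1.10 × 5.252 = 5.777 μGy/h.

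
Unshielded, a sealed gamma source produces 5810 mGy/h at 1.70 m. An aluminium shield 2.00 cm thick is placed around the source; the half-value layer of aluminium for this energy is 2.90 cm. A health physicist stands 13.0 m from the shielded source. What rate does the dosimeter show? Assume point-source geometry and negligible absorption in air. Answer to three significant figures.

Distance alone: (1.70/13.0)² = 0.01710, so 5810 × 0.01710 = 99.35 mGy/h.
Shield: 2.00/2.90 = 0.6897 half-value layers → attenuation 2^(−0.6897) = 0.6200.
Combined: 99.35 × 0.6200 = 61.60 mGy/h.

61.6 mGy/h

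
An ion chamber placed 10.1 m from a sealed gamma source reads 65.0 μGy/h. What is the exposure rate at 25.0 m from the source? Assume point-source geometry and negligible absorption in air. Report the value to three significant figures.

Using I₁d₁² = I₂d₂², scaling from 10.1 m to 25.0 m:
65.0 × (10.1/25.0)² = 65.0 × 0.1632 = 10.61 μGy/h.

10.6 μGy/h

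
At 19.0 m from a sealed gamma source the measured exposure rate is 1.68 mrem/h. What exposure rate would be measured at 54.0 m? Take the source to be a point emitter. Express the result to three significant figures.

0.208 mrem/h

Applying the 1/r² law, scaling from 19.0 m to 54.0 m:
(19.0/54.0)² = 0.1238, so 1.68 × 0.1238 = 0.2080 mrem/h.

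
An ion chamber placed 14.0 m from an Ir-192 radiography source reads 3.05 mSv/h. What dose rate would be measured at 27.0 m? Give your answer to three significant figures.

Using I₁d₁² = I₂d₂², scaling from 14.0 m to 27.0 m:
(14.0/27.0)² = 0.2689, so 3.05 × 0.2689 = 0.8201 mSv/h.

0.820 mSv/h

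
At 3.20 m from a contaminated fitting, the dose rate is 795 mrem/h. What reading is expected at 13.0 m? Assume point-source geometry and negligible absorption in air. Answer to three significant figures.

By the inverse-square law, the rate at 13.0 m is
795 × (3.20/13.0)² = 795 × 0.06059 = 48.17 mrem/h.

48.2 mrem/h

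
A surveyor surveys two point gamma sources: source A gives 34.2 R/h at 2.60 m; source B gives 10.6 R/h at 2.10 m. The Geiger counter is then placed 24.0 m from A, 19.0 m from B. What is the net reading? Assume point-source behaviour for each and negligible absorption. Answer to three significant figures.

Each source contributes Iᵢ·(dᵢ/rᵢ)²; contributions add.
A: 34.2 × (2.60/24.0)² = 0.4014 R/h
B: 10.6 × (2.10/19.0)² = 0.1295 R/h
Total = 0.4014 + 0.1295 = 0.5309 R/h.

0.531 R/h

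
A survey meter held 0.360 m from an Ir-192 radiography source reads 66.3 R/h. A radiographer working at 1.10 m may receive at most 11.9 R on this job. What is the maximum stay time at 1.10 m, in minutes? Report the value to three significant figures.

101 min

By the inverse-square law, rate at 1.10 m:
(0.360/1.10)² = 0.1071, so 66.3 × 0.1071 = 7.101 R/h.
Stay time = 11.9 R ÷ 7.101 R/h = 1.676 h = 100.6 min.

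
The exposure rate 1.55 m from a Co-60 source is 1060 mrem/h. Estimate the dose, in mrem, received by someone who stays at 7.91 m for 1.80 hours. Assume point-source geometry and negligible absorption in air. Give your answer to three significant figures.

73.3 mrem

Intensity scales as (d₁/d₂)², so rate at 7.91 m:
1060 × (1.55/7.91)² = 1060 × 0.03840 = 40.70 mrem/h.
Dose = rate × time = 40.70 mrem/h × 1.800 h = 73.26 mrem.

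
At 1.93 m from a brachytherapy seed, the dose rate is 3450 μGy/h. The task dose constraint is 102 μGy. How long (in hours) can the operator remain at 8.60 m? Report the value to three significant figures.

0.587 h

Applying the 1/r² law, rate at 8.60 m:
3450 × (1.93/8.60)² = 3450 × 0.05036 = 173.7 μGy/h.
Stay time = 102 μGy ÷ 173.7 μGy/h = 0.5872 h.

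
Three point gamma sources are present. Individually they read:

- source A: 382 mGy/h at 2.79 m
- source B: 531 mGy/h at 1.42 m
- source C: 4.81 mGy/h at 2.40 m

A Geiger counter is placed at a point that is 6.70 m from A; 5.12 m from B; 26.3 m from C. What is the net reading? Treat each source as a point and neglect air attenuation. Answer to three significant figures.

By superposition, sum each source's inverse-square contribution:
A: 382 × (2.79/6.70)² = 66.24 mGy/h
B: 531 × (1.42/5.12)² = 40.84 mGy/h
C: 4.81 × (2.40/26.3)² = 0.04005 mGy/h
Total = 66.24 + 40.84 + 0.04005 = 107.1 mGy/h.

107 mGy/h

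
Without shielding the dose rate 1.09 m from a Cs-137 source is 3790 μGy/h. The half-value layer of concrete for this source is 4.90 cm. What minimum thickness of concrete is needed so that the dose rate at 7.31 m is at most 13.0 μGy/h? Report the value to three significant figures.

13.2 cm

At 7.31 m, distance alone gives 3790 × (1.09/7.31)² = 3790 × 0.02223 = 84.25 μGy/h.
Further attenuation needed: 84.25/13.0 = 6.481.
n = log₂(6.481) = 2.696 half-value layers.
Thickness = 2.696 × 4.90 cm = 13.21 cm.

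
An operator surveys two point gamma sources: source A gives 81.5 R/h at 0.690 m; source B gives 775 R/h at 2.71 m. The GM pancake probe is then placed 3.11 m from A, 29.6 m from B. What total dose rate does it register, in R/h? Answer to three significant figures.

Each source contributes Iᵢ·(dᵢ/rᵢ)²; contributions add.
A: 81.5 × (0.690/3.11)² = 4.012 R/h
B: 775 × (2.71/29.6)² = 6.496 R/h
Total = 4.012 + 6.496 = 10.51 R/h.

10.5 R/h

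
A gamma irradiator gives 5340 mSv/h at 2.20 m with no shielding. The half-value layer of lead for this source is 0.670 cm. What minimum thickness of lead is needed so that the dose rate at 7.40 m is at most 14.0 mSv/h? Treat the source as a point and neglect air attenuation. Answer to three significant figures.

At 7.40 m, distance alone gives (2.20/7.40)² = 0.08839, so 5340 × 0.08839 = 472.0 mSv/h.
Further attenuation needed: 472.0/14.0 = 33.71.
n = log₂(33.71) = 5.075 half-value layers.
Thickness = 5.075 × 0.670 cm = 3.400 cm.

3.40 cm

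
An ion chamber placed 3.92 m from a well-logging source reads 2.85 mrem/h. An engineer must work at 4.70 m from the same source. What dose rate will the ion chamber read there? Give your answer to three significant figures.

Applying the 1/r² law, scaling from 3.92 m to 4.70 m:
(3.92/4.70)² = 0.6956, so 2.85 × 0.6956 = 1.982 mrem/h.

1.98 mrem/h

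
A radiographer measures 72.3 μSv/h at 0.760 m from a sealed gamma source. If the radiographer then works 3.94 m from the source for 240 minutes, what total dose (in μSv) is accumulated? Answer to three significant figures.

10.8 μSv

Intensity scales as (d₁/d₂)², so rate at 3.94 m:
(0.760/3.94)² = 0.03721, so 72.3 × 0.03721 = 2.690 μSv/h.
Dose = rate × time = 2.690 μSv/h × 4.000 h = 10.76 μSv.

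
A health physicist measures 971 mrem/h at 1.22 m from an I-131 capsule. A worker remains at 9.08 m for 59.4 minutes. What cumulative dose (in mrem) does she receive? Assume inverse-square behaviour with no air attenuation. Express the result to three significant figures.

By the inverse-square law, rate at 9.08 m:
971 × (1.22/9.08)² = 971 × 0.01805 = 17.53 mrem/h.
Dose = rate × time = 17.53 mrem/h × 0.9900 h = 17.35 mrem.

17.4 mrem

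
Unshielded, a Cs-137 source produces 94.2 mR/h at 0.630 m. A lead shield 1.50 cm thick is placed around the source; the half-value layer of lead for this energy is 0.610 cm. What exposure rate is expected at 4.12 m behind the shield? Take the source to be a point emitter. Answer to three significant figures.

Distance alone: (0.630/4.12)² = 0.02338, so 94.2 × 0.02338 = 2.202 mR/h.
Shield: 1.50/0.610 = 2.459 half-value layers → attenuation 2^(−2.459) = 0.1819.
Combined: 2.202 × 0.1819 = 0.4005 mR/h.

0.401 mR/h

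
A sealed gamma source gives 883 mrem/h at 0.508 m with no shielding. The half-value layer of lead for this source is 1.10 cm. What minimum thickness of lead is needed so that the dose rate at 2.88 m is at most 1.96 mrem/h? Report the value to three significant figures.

At 2.88 m, distance alone gives 883 × (0.508/2.88)² = 883 × 0.03111 = 27.47 mrem/h.
Further attenuation needed: 27.47/1.96 = 14.02.
n = log₂(14.02) = 3.809 half-value layers.
Thickness = 3.809 × 1.10 cm = 4.190 cm.

4.19 cm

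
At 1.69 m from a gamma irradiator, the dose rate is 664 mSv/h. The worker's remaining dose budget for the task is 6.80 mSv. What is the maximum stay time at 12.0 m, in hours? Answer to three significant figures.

0.516 h

Using I₁d₁² = I₂d₂², rate at 12.0 m:
(1.69/12.0)² = 0.01983, so 664 × 0.01983 = 13.17 mSv/h.
Stay time = 6.80 mSv ÷ 13.17 mSv/h = 0.5163 h.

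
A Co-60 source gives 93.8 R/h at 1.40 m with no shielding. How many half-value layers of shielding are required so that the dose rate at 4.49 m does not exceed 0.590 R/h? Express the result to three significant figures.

3.95 half-value layers

At 4.49 m, distance alone gives 93.8 × (1.40/4.49)² = 93.8 × 0.09722 = 9.119 R/h.
Further attenuation needed: 9.119/0.590 = 15.46.
n = log₂(15.46) = 3.950 half-value layers.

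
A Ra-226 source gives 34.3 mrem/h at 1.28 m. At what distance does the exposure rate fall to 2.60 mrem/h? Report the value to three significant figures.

4.65 m

Since intensity falls as 1/r², d₂ = d₁·√(I₁/I₂).
I₁/I₂ = 34.3/2.60 = 13.19, so d₂ = 1.28 × √13.19 = 4.649 m.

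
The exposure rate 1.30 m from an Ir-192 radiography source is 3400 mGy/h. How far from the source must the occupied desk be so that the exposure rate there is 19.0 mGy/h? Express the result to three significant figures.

Since intensity falls as 1/r², d₂ = d₁·√(I₁/I₂).
I₁/I₂ = 3400/19.0 = 178.9, so d₂ = 1.30 × √178.9 = 17.39 m.

17.4 m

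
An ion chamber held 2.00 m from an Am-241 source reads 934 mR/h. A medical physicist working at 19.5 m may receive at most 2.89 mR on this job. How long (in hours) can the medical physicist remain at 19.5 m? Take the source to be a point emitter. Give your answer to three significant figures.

0.294 h

Using I₁d₁² = I₂d₂², rate at 19.5 m:
934 × (2.00/19.5)² = 934 × 0.01052 = 9.826 mR/h.
Stay time = 2.89 mR ÷ 9.826 mR/h = 0.2941 h.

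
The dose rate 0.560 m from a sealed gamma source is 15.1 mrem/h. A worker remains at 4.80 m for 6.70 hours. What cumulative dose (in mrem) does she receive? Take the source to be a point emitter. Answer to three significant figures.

Using I₁d₁² = I₂d₂², rate at 4.80 m:
(0.560/4.80)² = 0.01361, so 15.1 × 0.01361 = 0.2055 mrem/h.
Dose = rate × time = 0.2055 mrem/h × 6.700 h = 1.377 mrem.

1.38 mrem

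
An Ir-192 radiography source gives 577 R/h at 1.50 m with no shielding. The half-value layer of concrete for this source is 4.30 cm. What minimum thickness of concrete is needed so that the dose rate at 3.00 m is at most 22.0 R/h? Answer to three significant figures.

At 3.00 m, distance alone gives 577 × (1.50/3.00)² = 577 × 0.2500 = 144.2 R/h.
Further attenuation needed: 144.2/22.0 = 6.555.
n = log₂(6.555) = 2.713 half-value layers.
Thickness = 2.713 × 4.30 cm = 11.67 cm.

11.7 cm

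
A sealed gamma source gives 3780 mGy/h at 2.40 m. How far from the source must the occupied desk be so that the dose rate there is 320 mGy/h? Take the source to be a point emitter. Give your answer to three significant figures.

8.25 m

Using I₁d₁² = I₂d₂², d₂ = d₁·√(I₁/I₂).
I₁/I₂ = 3780/320 = 11.81, so d₂ = 2.40 × √11.81 = 8.248 m.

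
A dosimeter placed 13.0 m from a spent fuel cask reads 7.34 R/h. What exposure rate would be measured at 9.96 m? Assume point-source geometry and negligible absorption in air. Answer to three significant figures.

Intensity scales as (d₁/d₂)², so scaling from 13.0 m to 9.96 m:
7.34 × (13.0/9.96)² = 7.34 × 1.704 = 12.51 R/h.

12.5 R/h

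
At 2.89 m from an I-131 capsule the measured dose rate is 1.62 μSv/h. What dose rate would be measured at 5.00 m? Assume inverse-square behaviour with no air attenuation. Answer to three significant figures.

Intensity scales as (d₁/d₂)², so scaling from 2.89 m to 5.00 m:
(2.89/5.00)² = 0.3341, so 1.62 × 0.3341 = 0.5412 μSv/h.

0.541 μSv/h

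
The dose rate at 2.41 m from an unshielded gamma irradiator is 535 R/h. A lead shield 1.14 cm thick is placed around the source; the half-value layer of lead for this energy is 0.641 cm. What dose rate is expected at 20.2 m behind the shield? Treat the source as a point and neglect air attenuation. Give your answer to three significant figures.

2.22 R/h

Distance alone: 535 × (2.41/20.2)² = 535 × 0.01423 = 7.613 R/h.
Shield: 1.14/0.641 = 1.778 half-value layers → attenuation 2^(−1.778) = 0.2916.
Combined: 7.613 × 0.2916 = 2.220 R/h.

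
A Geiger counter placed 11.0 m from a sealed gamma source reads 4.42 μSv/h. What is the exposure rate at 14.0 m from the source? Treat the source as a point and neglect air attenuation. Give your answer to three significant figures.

2.73 μSv/h

Using I₁d₁² = I₂d₂², scaling from 11.0 m to 14.0 m:
4.42 × (11.0/14.0)² = 4.42 × 0.6173 = 2.728 μSv/h.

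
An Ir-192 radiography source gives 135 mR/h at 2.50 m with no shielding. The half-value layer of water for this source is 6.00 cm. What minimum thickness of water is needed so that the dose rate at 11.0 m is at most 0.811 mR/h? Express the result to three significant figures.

18.6 cm

At 11.0 m, distance alone gives 135 × (2.50/11.0)² = 135 × 0.05165 = 6.973 mR/h.
Further attenuation needed: 6.973/0.811 = 8.598.
n = log₂(8.598) = 3.104 half-value layers.
Thickness = 3.104 × 6.00 cm = 18.62 cm.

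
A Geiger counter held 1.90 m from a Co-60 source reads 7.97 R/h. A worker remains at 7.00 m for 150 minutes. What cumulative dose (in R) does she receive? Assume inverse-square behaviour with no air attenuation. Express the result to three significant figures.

Since intensity falls as 1/r², rate at 7.00 m:
(1.90/7.00)² = 0.07367, so 7.97 × 0.07367 = 0.5871 R/h.
Dose = rate × time = 0.5871 R/h × 2.500 h = 1.468 R.

1.47 R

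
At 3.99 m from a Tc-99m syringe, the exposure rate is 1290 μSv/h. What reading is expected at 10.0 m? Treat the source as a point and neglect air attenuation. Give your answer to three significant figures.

205 μSv/h

Intensity scales as (d₁/d₂)², so the rate at 10.0 m is
(3.99/10.0)² = 0.1592, so 1290 × 0.1592 = 205.4 μSv/h.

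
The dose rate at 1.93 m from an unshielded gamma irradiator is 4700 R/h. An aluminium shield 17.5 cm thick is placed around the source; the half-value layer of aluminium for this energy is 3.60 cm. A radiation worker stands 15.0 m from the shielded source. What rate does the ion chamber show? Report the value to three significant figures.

2.68 R/h

Distance alone: (1.93/15.0)² = 0.01656, so 4700 × 0.01656 = 77.83 R/h.
Shield: 17.5/3.60 = 4.861 half-value layers → attenuation 2^(−4.861) = 0.03441.
Combined: 77.83 × 0.03441 = 2.678 R/h.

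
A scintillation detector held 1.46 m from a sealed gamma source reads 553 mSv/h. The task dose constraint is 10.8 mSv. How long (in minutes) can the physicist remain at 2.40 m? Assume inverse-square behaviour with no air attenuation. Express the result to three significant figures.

3.17 min

Intensity scales as (d₁/d₂)², so rate at 2.40 m:
(1.46/2.40)² = 0.3701, so 553 × 0.3701 = 204.7 mSv/h.
Stay time = 10.8 mSv ÷ 204.7 mSv/h = 0.05276 h = 3.166 min.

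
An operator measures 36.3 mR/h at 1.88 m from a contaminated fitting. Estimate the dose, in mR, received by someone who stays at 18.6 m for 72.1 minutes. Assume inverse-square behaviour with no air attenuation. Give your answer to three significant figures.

Using I₁d₁² = I₂d₂², rate at 18.6 m:
(1.88/18.6)² = 0.01022, so 36.3 × 0.01022 = 0.3710 mR/h.
Dose = rate × time = 0.3710 mR/h × 1.202 h = 0.4459 mR.

0.446 mR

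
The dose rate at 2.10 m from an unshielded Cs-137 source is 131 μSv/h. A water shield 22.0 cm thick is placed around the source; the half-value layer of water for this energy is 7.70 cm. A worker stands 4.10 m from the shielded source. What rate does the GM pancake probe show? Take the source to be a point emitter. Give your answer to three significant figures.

4.74 μSv/h

Distance alone: (2.10/4.10)² = 0.2623, so 131 × 0.2623 = 34.36 μSv/h.
Shield: 22.0/7.70 = 2.857 half-value layers → attenuation 2^(−2.857) = 0.1380.
Combined: 34.36 × 0.1380 = 4.742 μSv/h.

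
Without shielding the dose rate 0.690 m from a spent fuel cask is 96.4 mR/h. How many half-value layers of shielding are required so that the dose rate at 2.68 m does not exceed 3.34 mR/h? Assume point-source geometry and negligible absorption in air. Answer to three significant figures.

0.936 half-value layers

At 2.68 m, distance alone gives (0.690/2.68)² = 0.06629, so 96.4 × 0.06629 = 6.390 mR/h.
Further attenuation needed: 6.390/3.34 = 1.913.
n = log₂(1.913) = 0.9358 half-value layers.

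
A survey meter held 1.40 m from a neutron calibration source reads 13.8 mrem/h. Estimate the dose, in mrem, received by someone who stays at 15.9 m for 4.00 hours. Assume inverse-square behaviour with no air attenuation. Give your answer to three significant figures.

Since intensity falls as 1/r², rate at 15.9 m:
13.8 × (1.40/15.9)² = 13.8 × 0.007753 = 0.1070 mrem/h.
Dose = rate × time = 0.1070 mrem/h × 4.000 h = 0.4280 mrem.

0.428 mrem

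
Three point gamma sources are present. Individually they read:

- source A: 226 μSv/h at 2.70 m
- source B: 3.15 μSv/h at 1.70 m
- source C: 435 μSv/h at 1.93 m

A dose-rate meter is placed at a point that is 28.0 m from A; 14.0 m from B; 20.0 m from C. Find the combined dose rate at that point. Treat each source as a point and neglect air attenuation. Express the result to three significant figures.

Each source contributes Iᵢ·(dᵢ/rᵢ)²; contributions add.
A: 226 × (2.70/28.0)² = 2.101 μSv/h
B: 3.15 × (1.70/14.0)² = 0.04645 μSv/h
C: 435 × (1.93/20.0)² = 4.051 μSv/h
Total = 2.101 + 0.04645 + 4.051 = 6.198 μSv/h.

6.20 μSv/h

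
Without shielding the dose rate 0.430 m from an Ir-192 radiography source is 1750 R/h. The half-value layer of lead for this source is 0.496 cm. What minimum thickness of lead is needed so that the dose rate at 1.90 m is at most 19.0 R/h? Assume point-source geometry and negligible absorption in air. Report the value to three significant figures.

1.11 cm

At 1.90 m, distance alone gives (0.430/1.90)² = 0.05122, so 1750 × 0.05122 = 89.64 R/h.
Further attenuation needed: 89.64/19.0 = 4.718.
n = log₂(4.718) = 2.238 half-value layers.
Thickness = 2.238 × 0.496 cm = 1.110 cm.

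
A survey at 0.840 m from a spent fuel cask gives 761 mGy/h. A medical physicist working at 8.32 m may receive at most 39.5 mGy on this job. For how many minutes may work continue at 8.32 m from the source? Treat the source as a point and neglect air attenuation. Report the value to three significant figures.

Since intensity falls as 1/r², rate at 8.32 m:
761 × (0.840/8.32)² = 761 × 0.01019 = 7.755 mGy/h.
Stay time = 39.5 mGy ÷ 7.755 mGy/h = 5.093 h = 305.6 min.

306 min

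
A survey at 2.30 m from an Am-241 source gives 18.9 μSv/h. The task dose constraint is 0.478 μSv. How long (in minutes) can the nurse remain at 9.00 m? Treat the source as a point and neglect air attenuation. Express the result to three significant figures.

23.2 min

Applying the 1/r² law, rate at 9.00 m:
18.9 × (2.30/9.00)² = 18.9 × 0.06531 = 1.234 μSv/h.
Stay time = 0.478 μSv ÷ 1.234 μSv/h = 0.3874 h = 23.24 min.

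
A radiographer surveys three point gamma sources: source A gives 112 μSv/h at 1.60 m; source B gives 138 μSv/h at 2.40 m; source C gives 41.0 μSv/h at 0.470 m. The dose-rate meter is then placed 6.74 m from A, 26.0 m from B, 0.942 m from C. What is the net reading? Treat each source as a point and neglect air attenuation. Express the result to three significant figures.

17.7 μSv/h

By superposition, sum each source's inverse-square contribution:
A: 112 × (1.60/6.74)² = 6.312 μSv/h
B: 138 × (2.40/26.0)² = 1.176 μSv/h
C: 41.0 × (0.470/0.942)² = 10.21 μSv/h
Total = 6.312 + 1.176 + 10.21 = 17.70 μSv/h.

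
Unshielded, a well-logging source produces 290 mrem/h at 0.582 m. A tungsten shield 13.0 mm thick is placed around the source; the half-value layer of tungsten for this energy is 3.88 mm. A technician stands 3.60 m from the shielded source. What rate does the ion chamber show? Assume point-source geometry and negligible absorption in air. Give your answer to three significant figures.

Distance alone: (0.582/3.60)² = 0.02614, so 290 × 0.02614 = 7.581 mrem/h.
Shield: 13.0/3.88 = 3.351 half-value layers → attenuation 2^(−3.351) = 0.09801.
Combined: 7.581 × 0.09801 = 0.7430 mrem/h.

0.743 mrem/h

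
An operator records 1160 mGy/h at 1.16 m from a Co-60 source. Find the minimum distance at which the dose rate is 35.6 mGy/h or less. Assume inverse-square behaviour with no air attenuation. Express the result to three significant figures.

Using I₁d₁² = I₂d₂², d₂ = d₁·√(I₁/I₂).
I₁/I₂ = 1160/35.6 = 32.58, so d₂ = 1.16 × √32.58 = 6.621 m.

6.62 m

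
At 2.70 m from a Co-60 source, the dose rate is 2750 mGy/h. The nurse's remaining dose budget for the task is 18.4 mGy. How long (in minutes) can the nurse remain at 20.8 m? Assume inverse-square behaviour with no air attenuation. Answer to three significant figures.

23.8 min

Since intensity falls as 1/r², rate at 20.8 m:
(2.70/20.8)² = 0.01685, so 2750 × 0.01685 = 46.34 mGy/h.
Stay time = 18.4 mGy ÷ 46.34 mGy/h = 0.3971 h = 23.83 min.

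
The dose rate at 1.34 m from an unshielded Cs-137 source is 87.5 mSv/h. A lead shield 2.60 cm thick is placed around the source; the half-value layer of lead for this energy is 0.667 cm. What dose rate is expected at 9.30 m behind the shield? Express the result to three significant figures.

Distance alone: 87.5 × (1.34/9.30)² = 87.5 × 0.02076 = 1.817 mSv/h.
Shield: 2.60/0.667 = 3.898 half-value layers → attenuation 2^(−3.898) = 0.06708.
Combined: 1.817 × 0.06708 = 0.1219 mSv/h.

0.122 mSv/h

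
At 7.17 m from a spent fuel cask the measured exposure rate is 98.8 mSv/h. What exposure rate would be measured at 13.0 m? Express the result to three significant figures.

30.1 mSv/h

Using I₁d₁² = I₂d₂², scaling from 7.17 m to 13.0 m:
98.8 × (7.17/13.0)² = 98.8 × 0.3042 = 30.05 mSv/h.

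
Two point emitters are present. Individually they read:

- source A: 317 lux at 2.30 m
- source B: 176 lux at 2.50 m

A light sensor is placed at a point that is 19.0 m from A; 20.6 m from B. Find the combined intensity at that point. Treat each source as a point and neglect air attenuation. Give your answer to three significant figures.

Each source contributes Iᵢ·(dᵢ/rᵢ)²; contributions add.
A: 317 × (2.30/19.0)² = 4.645 lux
B: 176 × (2.50/20.6)² = 2.592 lux
Total = 4.645 + 2.592 = 7.237 lux.

7.24 lux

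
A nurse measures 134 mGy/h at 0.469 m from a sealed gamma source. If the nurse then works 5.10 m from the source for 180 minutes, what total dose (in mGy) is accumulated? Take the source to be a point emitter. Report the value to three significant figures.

By the inverse-square law, rate at 5.10 m:
(0.469/5.10)² = 0.008457, so 134 × 0.008457 = 1.133 mGy/h.
Dose = rate × time = 1.133 mGy/h × 3.000 h = 3.399 mGy.

3.40 mGy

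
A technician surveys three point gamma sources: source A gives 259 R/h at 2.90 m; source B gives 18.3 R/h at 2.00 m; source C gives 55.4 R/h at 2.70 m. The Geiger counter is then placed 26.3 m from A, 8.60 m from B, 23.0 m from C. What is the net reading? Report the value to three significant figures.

By superposition, sum each source's inverse-square contribution:
A: 259 × (2.90/26.3)² = 3.149 R/h
B: 18.3 × (2.00/8.60)² = 0.9897 R/h
C: 55.4 × (2.70/23.0)² = 0.7635 R/h
Total = 3.149 + 0.9897 + 0.7635 = 4.902 R/h.

4.90 R/h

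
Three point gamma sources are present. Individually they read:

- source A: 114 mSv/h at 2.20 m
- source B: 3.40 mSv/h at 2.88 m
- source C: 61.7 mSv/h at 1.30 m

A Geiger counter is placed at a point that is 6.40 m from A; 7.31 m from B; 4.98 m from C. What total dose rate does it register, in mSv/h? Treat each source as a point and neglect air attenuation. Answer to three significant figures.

18.2 mSv/h

Each source contributes Iᵢ·(dᵢ/rᵢ)²; contributions add.
A: 114 × (2.20/6.40)² = 13.47 mSv/h
B: 3.40 × (2.88/7.31)² = 0.5278 mSv/h
C: 61.7 × (1.30/4.98)² = 4.204 mSv/h
Total = 13.47 + 0.5278 + 4.204 = 18.20 mSv/h.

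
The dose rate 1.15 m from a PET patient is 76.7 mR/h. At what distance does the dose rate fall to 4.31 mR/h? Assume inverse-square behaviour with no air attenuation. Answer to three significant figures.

4.85 m

Applying the 1/r² law, d₂ = d₁·√(I₁/I₂).
I₁/I₂ = 76.7/4.31 = 17.80, so d₂ = 1.15 × √17.80 = 4.852 m.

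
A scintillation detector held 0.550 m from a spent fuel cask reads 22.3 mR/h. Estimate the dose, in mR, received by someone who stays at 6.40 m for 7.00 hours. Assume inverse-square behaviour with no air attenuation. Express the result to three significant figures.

1.15 mR

Applying the 1/r² law, rate at 6.40 m:
(0.550/6.40)² = 0.007385, so 22.3 × 0.007385 = 0.1647 mR/h.
Dose = rate × time = 0.1647 mR/h × 7.000 h = 1.153 mR.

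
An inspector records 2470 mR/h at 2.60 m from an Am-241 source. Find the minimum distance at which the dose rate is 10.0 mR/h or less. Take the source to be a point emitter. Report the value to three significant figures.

Since intensity falls as 1/r², d₂ = d₁·√(I₁/I₂).
I₁/I₂ = 2470/10.0 = 247.0, so d₂ = 2.60 × √247.0 = 40.86 m.

40.9 m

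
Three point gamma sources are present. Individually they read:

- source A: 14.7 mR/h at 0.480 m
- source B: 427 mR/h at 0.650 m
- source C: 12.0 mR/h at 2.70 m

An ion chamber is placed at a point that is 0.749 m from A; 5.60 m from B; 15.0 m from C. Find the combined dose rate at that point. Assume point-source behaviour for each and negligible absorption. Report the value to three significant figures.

12.2 mR/h

By superposition, sum each source's inverse-square contribution:
A: 14.7 × (0.480/0.749)² = 6.037 mR/h
B: 427 × (0.650/5.60)² = 5.753 mR/h
C: 12.0 × (2.70/15.0)² = 0.3888 mR/h
Total = 6.037 + 5.753 + 0.3888 = 12.18 mR/h.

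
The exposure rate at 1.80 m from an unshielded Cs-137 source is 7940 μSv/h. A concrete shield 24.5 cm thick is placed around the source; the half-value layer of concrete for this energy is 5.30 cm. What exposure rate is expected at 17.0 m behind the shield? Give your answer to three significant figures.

3.61 μSv/h

Distance alone: (1.80/17.0)² = 0.01121, so 7940 × 0.01121 = 89.01 μSv/h.
Shield: 24.5/5.30 = 4.623 half-value layers → attenuation 2^(−4.623) = 0.04058.
Combined: 89.01 × 0.04058 = 3.612 μSv/h.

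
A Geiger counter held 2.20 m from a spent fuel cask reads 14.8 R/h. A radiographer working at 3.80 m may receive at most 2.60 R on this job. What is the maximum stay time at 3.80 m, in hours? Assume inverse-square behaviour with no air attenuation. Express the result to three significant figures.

Applying the 1/r² law, rate at 3.80 m:
14.8 × (2.20/3.80)² = 14.8 × 0.3352 = 4.961 R/h.
Stay time = 2.60 R ÷ 4.961 R/h = 0.5241 h.

0.524 h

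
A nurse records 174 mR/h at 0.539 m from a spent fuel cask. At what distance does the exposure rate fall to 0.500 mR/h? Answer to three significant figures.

By the inverse-square law, d₂ = d₁·√(I₁/I₂).
I₁/I₂ = 174/0.500 = 348.0, so d₂ = 0.539 × √348.0 = 10.05 m.

10.1 m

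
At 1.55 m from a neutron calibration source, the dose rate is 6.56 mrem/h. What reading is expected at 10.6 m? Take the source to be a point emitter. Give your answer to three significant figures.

0.140 mrem/h

Intensity scales as (d₁/d₂)², so the rate at 10.6 m is
(1.55/10.6)² = 0.02138, so 6.56 × 0.02138 = 0.1403 mrem/h.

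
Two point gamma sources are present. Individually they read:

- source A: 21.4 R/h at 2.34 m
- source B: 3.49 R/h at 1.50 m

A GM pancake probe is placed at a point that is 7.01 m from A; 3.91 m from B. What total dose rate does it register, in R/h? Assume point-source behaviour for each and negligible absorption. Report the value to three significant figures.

2.90 R/h

By superposition, sum each source's inverse-square contribution:
A: 21.4 × (2.34/7.01)² = 2.385 R/h
B: 3.49 × (1.50/3.91)² = 0.5136 R/h
Total = 2.385 + 0.5136 = 2.899 R/h.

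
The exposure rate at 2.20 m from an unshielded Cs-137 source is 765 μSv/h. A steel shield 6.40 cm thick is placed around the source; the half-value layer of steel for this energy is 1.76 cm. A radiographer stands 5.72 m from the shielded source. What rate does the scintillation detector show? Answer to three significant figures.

Distance alone: (2.20/5.72)² = 0.1479, so 765 × 0.1479 = 113.1 μSv/h.
Shield: 6.40/1.76 = 3.636 half-value layers → attenuation 2^(−3.636) = 0.08044.
Combined: 113.1 × 0.08044 = 9.098 μSv/h.

9.10 μSv/h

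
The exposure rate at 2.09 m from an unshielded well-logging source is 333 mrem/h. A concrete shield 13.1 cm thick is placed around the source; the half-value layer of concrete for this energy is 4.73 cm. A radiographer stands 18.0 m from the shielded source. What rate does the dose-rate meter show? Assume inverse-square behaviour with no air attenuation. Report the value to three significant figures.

0.658 mrem/h

Distance alone: (2.09/18.0)² = 0.01348, so 333 × 0.01348 = 4.489 mrem/h.
Shield: 13.1/4.73 = 2.770 half-value layers → attenuation 2^(−2.770) = 0.1466.
Combined: 4.489 × 0.1466 = 0.6581 mrem/h.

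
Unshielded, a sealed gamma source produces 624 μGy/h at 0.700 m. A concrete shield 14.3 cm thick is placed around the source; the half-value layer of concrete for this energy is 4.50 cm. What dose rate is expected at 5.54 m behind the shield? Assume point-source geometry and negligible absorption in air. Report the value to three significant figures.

Distance alone: (0.700/5.54)² = 0.01597, so 624 × 0.01597 = 9.965 μGy/h.
Shield: 14.3/4.50 = 3.178 half-value layers → attenuation 2^(−3.178) = 0.1105.
Combined: 9.965 × 0.1105 = 1.101 μGy/h.

1.10 μGy/h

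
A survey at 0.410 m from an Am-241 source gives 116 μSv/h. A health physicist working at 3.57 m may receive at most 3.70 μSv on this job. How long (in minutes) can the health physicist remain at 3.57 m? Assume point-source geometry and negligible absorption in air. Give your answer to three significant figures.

145 min

Intensity scales as (d₁/d₂)², so rate at 3.57 m:
116 × (0.410/3.57)² = 116 × 0.01319 = 1.530 μSv/h.
Stay time = 3.70 μSv ÷ 1.530 μSv/h = 2.418 h = 145.1 min.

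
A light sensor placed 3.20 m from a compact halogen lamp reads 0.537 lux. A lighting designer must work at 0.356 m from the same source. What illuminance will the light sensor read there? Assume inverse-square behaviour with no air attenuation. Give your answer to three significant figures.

Since intensity falls as 1/r², scaling from 3.20 m to 0.356 m:
(3.20/0.356)² = 80.80, so 0.537 × 80.80 = 43.39 lux.

43.4 lux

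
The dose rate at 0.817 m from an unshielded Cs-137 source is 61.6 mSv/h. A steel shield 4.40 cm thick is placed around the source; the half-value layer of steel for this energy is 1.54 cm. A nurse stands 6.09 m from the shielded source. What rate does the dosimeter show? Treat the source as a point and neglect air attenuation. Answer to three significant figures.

0.153 mSv/h

Distance alone: (0.817/6.09)² = 0.01800, so 61.6 × 0.01800 = 1.109 mSv/h.
Shield: 4.40/1.54 = 2.857 half-value layers → attenuation 2^(−2.857) = 0.1380.
Combined: 1.109 × 0.1380 = 0.1530 mSv/h.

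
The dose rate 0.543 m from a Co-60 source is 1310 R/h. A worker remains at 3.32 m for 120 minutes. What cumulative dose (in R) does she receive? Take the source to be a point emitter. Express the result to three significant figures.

By the inverse-square law, rate at 3.32 m:
1310 × (0.543/3.32)² = 1310 × 0.02675 = 35.04 R/h.
Dose = rate × time = 35.04 R/h × 2.000 h = 70.08 R.

70.1 R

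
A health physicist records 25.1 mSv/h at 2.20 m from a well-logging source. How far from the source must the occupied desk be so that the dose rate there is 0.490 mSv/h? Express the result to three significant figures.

Using I₁d₁² = I₂d₂², d₂ = d₁·√(I₁/I₂).
I₁/I₂ = 25.1/0.490 = 51.22, so d₂ = 2.20 × √51.22 = 15.74 m.

15.7 m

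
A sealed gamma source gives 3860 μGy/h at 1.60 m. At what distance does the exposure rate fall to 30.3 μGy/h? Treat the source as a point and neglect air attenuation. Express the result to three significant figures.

18.1 m

Since intensity falls as 1/r², d₂ = d₁·√(I₁/I₂).
I₁/I₂ = 3860/30.3 = 127.4, so d₂ = 1.60 × √127.4 = 18.06 m.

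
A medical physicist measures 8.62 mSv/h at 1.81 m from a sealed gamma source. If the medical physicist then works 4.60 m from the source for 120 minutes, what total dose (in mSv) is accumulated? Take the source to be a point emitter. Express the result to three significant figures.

2.67 mSv

Using I₁d₁² = I₂d₂², rate at 4.60 m:
(1.81/4.60)² = 0.1548, so 8.62 × 0.1548 = 1.334 mSv/h.
Dose = rate × time = 1.334 mSv/h × 2.000 h = 2.668 mSv.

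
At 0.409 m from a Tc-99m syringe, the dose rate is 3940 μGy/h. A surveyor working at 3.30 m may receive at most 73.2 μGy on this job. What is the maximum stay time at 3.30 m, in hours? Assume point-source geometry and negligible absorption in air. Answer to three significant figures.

By the inverse-square law, rate at 3.30 m:
(0.409/3.30)² = 0.01536, so 3940 × 0.01536 = 60.52 μGy/h.
Stay time = 73.2 μGy ÷ 60.52 μGy/h = 1.210 h.

1.21 h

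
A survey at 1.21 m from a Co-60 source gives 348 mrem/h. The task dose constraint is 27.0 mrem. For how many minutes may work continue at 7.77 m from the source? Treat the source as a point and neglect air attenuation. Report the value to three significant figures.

Using I₁d₁² = I₂d₂², rate at 7.77 m:
(1.21/7.77)² = 0.02425, so 348 × 0.02425 = 8.439 mrem/h.
Stay time = 27.0 mrem ÷ 8.439 mrem/h = 3.199 h = 191.9 min.

192 min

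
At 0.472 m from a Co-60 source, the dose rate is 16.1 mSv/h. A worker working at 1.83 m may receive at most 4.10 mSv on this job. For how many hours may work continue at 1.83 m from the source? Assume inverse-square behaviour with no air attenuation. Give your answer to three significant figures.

By the inverse-square law, rate at 1.83 m:
16.1 × (0.472/1.83)² = 16.1 × 0.06652 = 1.071 mSv/h.
Stay time = 4.10 mSv ÷ 1.071 mSv/h = 3.828 h.

3.83 h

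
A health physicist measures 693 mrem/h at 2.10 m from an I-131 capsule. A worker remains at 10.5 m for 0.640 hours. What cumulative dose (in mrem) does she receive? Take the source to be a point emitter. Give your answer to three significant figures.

Applying the 1/r² law, rate at 10.5 m:
693 × (2.10/10.5)² = 693 × 0.04000 = 27.72 mrem/h.
Dose = rate × time = 27.72 mrem/h × 0.6400 h = 17.74 mrem.

17.7 mrem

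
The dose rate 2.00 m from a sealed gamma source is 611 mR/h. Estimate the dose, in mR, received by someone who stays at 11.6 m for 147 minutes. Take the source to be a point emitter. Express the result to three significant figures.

44.5 mR

Using I₁d₁² = I₂d₂², rate at 11.6 m:
611 × (2.00/11.6)² = 611 × 0.02973 = 18.17 mR/h.
Dose = rate × time = 18.17 mR/h × 2.450 h = 44.52 mR.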